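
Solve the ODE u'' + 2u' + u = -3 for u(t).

Characteristic equation r² + 2r + 1 = 0 has discriminant (2)² - 4·(1) = 0, so r = -1 is a repeated root.
Hence u_h = (C1 + C2*t)*exp(-t).
For the particular solution try u_p = A0. Substituting and matching coefficients of each power of t gives A0 = -3, so u_p = -3.

u = -3 + C1*exp(-t) + C2*t*exp(-t)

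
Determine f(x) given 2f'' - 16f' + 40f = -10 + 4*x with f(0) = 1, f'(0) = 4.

Divide through by 2: f'' - 8f' + 20f = -5 + 2*x.
Characteristic equation r² - 8r + 20 = 0 has discriminant (-8)² - 4·(20) = -16 < 0, so r = 4 ± 2i.
Hence f_h = C1*cos(2*x)*exp(4*x) + C2*exp(4*x)*sin(2*x).
For the particular solution try f_p = A0 + A1*x. Substituting and matching coefficients of each power of x gives A0 = -21/100, A1 = 1/10, so f_p = -21/100 + x/10.
General solution: f = -21/100 + x/10 + C1*cos(2*x)*exp(4*x) + C2*exp(4*x)*sin(2*x).
Apply the initial conditions: f(0) = -21/100 + C1 = 1 and f'(0) = 1/10 + 2*C2 + 4*C1 = 4. Solving gives C1 = 121/100, C2 = -47/100.

f = -21/100 + x/10 - 47*exp(4*x)*sin(2*x)/100 + 121*cos(2*x)*exp(4*x)/100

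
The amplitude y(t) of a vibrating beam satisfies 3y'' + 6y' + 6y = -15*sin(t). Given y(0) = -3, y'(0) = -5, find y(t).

Divide through by 3: y'' + 2y' + 2y = -5*sin(t).
Characteristic equation r² + 2r + 2 = 0 has discriminant (2)² - 4·(2) = -4 < 0, so r = -1 ± i.
Hence y_h = C1*cos(t)*exp(-t) + C2*exp(-t)*sin(t).
Try y_p = A*cos(t) + B*sin(t). Substituting and equating the coefficients of cos(t) and sin(t) gives A = 2, B = -1, so y_p = -sin(t) + 2*cos(t).
General solution: y = -sin(t) + 2*cos(t) + C1*cos(t)*exp(-t) + C2*exp(-t)*sin(t).
Apply the initial conditions: y(0) = 2 + C1 = -3 and y'(0) = -1 + C2 - C1 = -5. Solving gives C1 = -5, C2 = -9.

y = -sin(t) + 2*cos(t) - 9*exp(-t)*sin(t) - 5*cos(t)*exp(-t)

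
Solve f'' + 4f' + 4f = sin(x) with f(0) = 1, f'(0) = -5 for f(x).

f = -4*cos(x)/25 + 3*sin(x)/25 + 29*exp(-2*x)/25 - 14*x*exp(-2*x)/5

Characteristic equation r² + 4r + 4 = 0 has discriminant (4)² - 4·(4) = 0, so r = -2 is a repeated root.
Hence f_h = (C1 + C2*x)*exp(-2*x).
Try f_p = A*cos(x) + B*sin(x). Substituting and equating the coefficients of cos(x) and sin(x) gives A = -4/25, B = 3/25, so f_p = -4*cos(x)/25 + 3*sin(x)/25.
General solution: f = -4*cos(x)/25 + 3*sin(x)/25 + C1*exp(-2*x) + C2*x*exp(-2*x).
Apply the initial conditions: f(0) = -4/25 + C1 = 1 and f'(0) = 3/25 + C2 - 2*C1 = -5. Solving gives C1 = 29/25, C2 = -14/5.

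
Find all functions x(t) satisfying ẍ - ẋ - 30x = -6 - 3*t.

x = 59/300 + t/10 + C1*exp(6*t) + C2*exp(-5*t)

Characteristic equation r² - r - 30 = 0 factors as (r - 6)(r + 5) = 0, so r = 6, -5.
Hence x_h = C1*exp(6*t) + C2*exp(-5*t).
For the particular solution try x_p = A0 + A1*t. Substituting and matching coefficients of each power of t gives A0 = 59/300, A1 = 1/10, so x_p = 59/300 + t/10.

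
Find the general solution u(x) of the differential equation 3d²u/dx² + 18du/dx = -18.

Divide through by 3: u'' + 6u' = -6.
Characteristic equation r² + 6r = 0 factors as (r + 6)r = 0, so r = -6, 0.
Hence u_h = C1*exp(-6*x) + C2.
Since 1 solves the homogeneous equation (r = 0 is a root of multiplicity 1), multiply the trial by x. Try u_p = A*x. Substituting into the equation and dividing by 1 gives A = -1, so u_p = -x.

u = C2 - x + C1*exp(-6*x)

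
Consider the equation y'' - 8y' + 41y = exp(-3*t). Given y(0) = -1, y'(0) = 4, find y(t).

y = exp(-3*t)/74 - 75*cos(5*t)*exp(4*t)/74 + 599*exp(4*t)*sin(5*t)/370

Characteristic equation r² - 8r + 41 = 0 has discriminant (-8)² - 4·(41) = -100 < 0, so r = 4 ± 5i.
Hence y_h = C1*cos(5*t)*exp(4*t) + C2*exp(4*t)*sin(5*t).
Try y_p = A*exp(-3*t). Substituting into the equation and dividing by exp(-3*t) gives A = 1/74, so y_p = exp(-3*t)/74.
General solution: y = exp(-3*t)/74 + C1*cos(5*t)*exp(4*t) + C2*exp(4*t)*sin(5*t).
Apply the initial conditions: y(0) = 1/74 + C1 = -1 and y'(0) = -3/74 + 4*C1 + 5*C2 = 4. Solving gives C1 = -75/74, C2 = 599/370.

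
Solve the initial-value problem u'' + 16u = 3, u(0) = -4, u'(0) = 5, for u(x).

u = 3/16 - 67*cos(4*x)/16 + 5*sin(4*x)/4

Characteristic equation r² + 16 = 0 has discriminant (0)² - 4·(16) = -64 < 0, so r = ± 4i.
Hence u_h = C1*cos(4*x) + C2*sin(4*x).
For the particular solution try u_p = A0. Substituting and matching coefficients of each power of x gives A0 = 3/16, so u_p = 3/16.
General solution: u = 3/16 + C1*cos(4*x) + C2*sin(4*x).
Apply the initial conditions: u(0) = 3/16 + C1 = -4 and u'(0) = 4*C2 = 5. Solving gives C1 = -67/16, C2 = 5/4.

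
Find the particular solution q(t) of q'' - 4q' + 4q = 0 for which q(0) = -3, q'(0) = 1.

q = -3*exp(2*t) + 7*t*exp(2*t)

Characteristic equation r² - 4r + 4 = 0 has discriminant (-4)² - 4·(4) = 0, so r = 2 is a repeated root.
Hence q_h = (C1 + C2*t)*exp(2*t).
Apply the initial conditions: q(0) = C1 = -3 and q'(0) = C2 + 2*C1 = 1. Solving gives C1 = -3, C2 = 7.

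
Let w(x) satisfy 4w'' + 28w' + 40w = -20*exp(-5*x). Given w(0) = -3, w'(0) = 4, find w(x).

w = -38*exp(-2*x)/9 + 11*exp(-5*x)/9 + 5*x*exp(-5*x)/3

Divide through by 4: w'' + 7w' + 10w = -5*exp(-5*x).
Characteristic equation r² + 7r + 10 = 0 factors as (r + 2)(r + 5) = 0, so r = -2, -5.
Hence w_h = C1*exp(-2*x) + C2*exp(-5*x).
Since exp(-5*x) solves the homogeneous equation (r = -5 is a root of multiplicity 1), multiply the trial by x. Try w_p = A*x*exp(-5*x). Substituting into the equation and dividing by exp(-5*x) gives A = 5/3, so w_p = 5*x*exp(-5*x)/3.
General solution: w = C1*exp(-2*x) + C2*exp(-5*x) + 5*x*exp(-5*x)/3.
Apply the initial conditions: w(0) = C1 + C2 = -3 and w'(0) = 5/3 - 5*C2 - 2*C1 = 4. Solving gives C1 = -38/9, C2 = 11/9.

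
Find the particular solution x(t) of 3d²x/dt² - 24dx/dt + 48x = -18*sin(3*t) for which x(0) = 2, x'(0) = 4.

x = -144*cos(3*t)/625 - 42*sin(3*t)/625 + 1394*exp(4*t)/625 - 118*t*exp(4*t)/25

Divide through by 3: x'' - 8x' + 16x = -6*sin(3*t).
Characteristic equation r² - 8r + 16 = 0 has discriminant (-8)² - 4·(16) = 0, so r = 4 is a repeated root.
Hence x_h = (C1 + C2*t)*exp(4*t).
Try x_p = A*cos(3*t) + B*sin(3*t). Substituting and equating the coefficients of cos(3t) and sin(3t) gives A = -144/625, B = -42/625, so x_p = -144*cos(3*t)/625 - 42*sin(3*t)/625.
General solution: x = -144*cos(3*t)/625 - 42*sin(3*t)/625 + C1*exp(4*t) + C2*t*exp(4*t).
Apply the initial conditions: x(0) = -144/625 + C1 = 2 and x'(0) = -126/625 + C2 + 4*C1 = 4. Solving gives C1 = 1394/625, C2 = -118/25.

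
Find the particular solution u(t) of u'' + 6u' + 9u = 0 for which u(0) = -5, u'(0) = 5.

Characteristic equation r² + 6r + 9 = 0 has discriminant (6)² - 4·(9) = 0, so r = -3 is a repeated root.
Hence u_h = (C1 + C2*t)*exp(-3*t).
Apply the initial conditions: u(0) = C1 = -5 and u'(0) = C2 - 3*C1 = 5. Solving gives C1 = -5, C2 = -10.

u = -5*exp(-3*t) - 10*t*exp(-3*t)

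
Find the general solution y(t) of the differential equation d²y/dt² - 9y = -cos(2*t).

Characteristic equation r² - 9 = 0 factors as (r - 3)(r + 3) = 0, so r = 3, -3.
Hence y_h = C1*exp(3*t) + C2*exp(-3*t).
Try y_p = A*cos(2*t) + B*sin(2*t). Substituting and equating the coefficients of cos(2t) and sin(2t) gives A = 1/13, B = 0, so y_p = cos(2*t)/13.

y = cos(2*t)/13 + C1*exp(3*t) + C2*exp(-3*t)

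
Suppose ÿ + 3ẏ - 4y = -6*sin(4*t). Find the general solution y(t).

Characteristic equation r² + 3r - 4 = 0 factors as (r + 4)(r - 1) = 0, so r = -4, 1.
Hence y_h = C1*exp(-4*t) + C2*exp(t).
Try y_p = A*cos(4*t) + B*sin(4*t). Substituting and equating the coefficients of cos(4t) and sin(4t) gives A = 9/68, B = 15/68, so y_p = 9*cos(4*t)/68 + 15*sin(4*t)/68.

y = 9*cos(4*t)/68 + 15*sin(4*t)/68 + C1*exp(-4*t) + C2*exp(t)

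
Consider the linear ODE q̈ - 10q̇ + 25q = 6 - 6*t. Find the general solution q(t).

Characteristic equation r² - 10r + 25 = 0 has discriminant (-10)² - 4·(25) = 0, so r = 5 is a repeated root.
Hence q_h = (C1 + C2*t)*exp(5*t).
For the particular solution try q_p = A0 + A1*t. Substituting and matching coefficients of each power of t gives A0 = 18/125, A1 = -6/25, so q_p = 18/125 - 6*t/25.

q = 18/125 - 6*t/25 + C1*exp(5*t) + C2*t*exp(5*t)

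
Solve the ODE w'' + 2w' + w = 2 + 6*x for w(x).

w = -10 + 6*x + C1*exp(-x) + C2*x*exp(-x)

Characteristic equation r² + 2r + 1 = 0 has discriminant (2)² - 4·(1) = 0, so r = -1 is a repeated root.
Hence w_h = (C1 + C2*x)*exp(-x).
For the particular solution try w_p = A0 + A1*x. Substituting and matching coefficients of each power of x gives A0 = -10, A1 = 6, so w_p = -10 + 6*x.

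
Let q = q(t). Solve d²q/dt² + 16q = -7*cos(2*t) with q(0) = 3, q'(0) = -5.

Characteristic equation r² + 16 = 0 has discriminant (0)² - 4·(16) = -64 < 0, so r = ± 4i.
Hence q_h = C1*cos(4*t) + C2*sin(4*t).
Try q_p = A*cos(2*t) + B*sin(2*t). Substituting and equating the coefficients of cos(2t) and sin(2t) gives A = -7/12, B = 0, so q_p = -7*cos(2*t)/12.
General solution: q = -7*cos(2*t)/12 + C1*cos(4*t) + C2*sin(4*t).
Apply the initial conditions: q(0) = -7/12 + C1 = 3 and q'(0) = 4*C2 = -5. Solving gives C1 = 43/12, C2 = -5/4.

q = -7*cos(2*t)/12 - 5*sin(4*t)/4 + 43*cos(4*t)/12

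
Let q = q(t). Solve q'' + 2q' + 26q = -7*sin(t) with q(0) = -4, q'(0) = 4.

q = -175*sin(t)/629 + 14*cos(t)/629 - 2530*cos(5*t)*exp(-t)/629 + 161*exp(-t)*sin(5*t)/3145

Characteristic equation r² + 2r + 26 = 0 has discriminant (2)² - 4·(26) = -100 < 0, so r = -1 ± 5i.
Hence q_h = C1*cos(5*t)*exp(-t) + C2*exp(-t)*sin(5*t).
Try q_p = A*cos(t) + B*sin(t). Substituting and equating the coefficients of cos(t) and sin(t) gives A = 14/629, B = -175/629, so q_p = -175*sin(t)/629 + 14*cos(t)/629.
General solution: q = -175*sin(t)/629 + 14*cos(t)/629 + C1*cos(5*t)*exp(-t) + C2*exp(-t)*sin(5*t).
Apply the initial conditions: q(0) = 14/629 + C1 = -4 and q'(0) = -175/629 - C1 + 5*C2 = 4. Solving gives C1 = -2530/629, C2 = 161/3145.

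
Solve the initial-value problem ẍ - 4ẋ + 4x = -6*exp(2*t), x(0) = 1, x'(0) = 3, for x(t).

x = t*exp(2*t) - 3*t**2*exp(2*t) + exp(2*t)

Characteristic equation r² - 4r + 4 = 0 has discriminant (-4)² - 4·(4) = 0, so r = 2 is a repeated root.
Hence x_h = (C1 + C2*t)*exp(2*t).
Since exp(2*t) solves the homogeneous equation (r = 2 is a root of multiplicity 2), multiply the trial by t^2. Try x_p = A*t^2*exp(2*t). Substituting into the equation and dividing by exp(2*t) gives A = -3, so x_p = -3*t^2*exp(2*t).
General solution: x = C1*exp(2*t) - 3*t^2*exp(2*t) + C2*t*exp(2*t).
Apply the initial conditions: x(0) = C1 = 1 and x'(0) = C2 + 2*C1 = 3. Solving gives C1 = 1, C2 = 1.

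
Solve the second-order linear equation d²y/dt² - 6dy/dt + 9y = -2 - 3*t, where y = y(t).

Characteristic equation r² - 6r + 9 = 0 has discriminant (-6)² - 4·(9) = 0, so r = 3 is a repeated root.
Hence y_h = (C1 + C2*t)*exp(3*t).
For the particular solution try y_p = A0 + A1*t. Substituting and matching coefficients of each power of t gives A0 = -4/9, A1 = -1/3, so y_p = -4/9 - t/3.

y = -4/9 - t/3 + C1*exp(3*t) + C2*t*exp(3*t)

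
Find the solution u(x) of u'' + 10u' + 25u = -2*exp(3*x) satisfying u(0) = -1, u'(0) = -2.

u = -31*exp(-5*x)/32 - exp(3*x)/32 - 27*x*exp(-5*x)/4

Characteristic equation r² + 10r + 25 = 0 has discriminant (10)² - 4·(25) = 0, so r = -5 is a repeated root.
Hence u_h = (C1 + C2*x)*exp(-5*x).
Try u_p = A*exp(3*x). Substituting into the equation and dividing by exp(3*x) gives A = -1/32, so u_p = -exp(3*x)/32.
General solution: u = -exp(3*x)/32 + C1*exp(-5*x) + C2*x*exp(-5*x).
Apply the initial conditions: u(0) = -1/32 + C1 = -1 and u'(0) = -3/32 + C2 - 5*C1 = -2. Solving gives C1 = -31/32, C2 = -27/4.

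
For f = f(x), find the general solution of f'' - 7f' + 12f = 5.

Characteristic equation r² - 7r + 12 = 0 factors as (r - 4)(r - 3) = 0, so r = 4, 3.
Hence f_h = C1*exp(4*x) + C2*exp(3*x).
For the particular solution try f_p = A0. Substituting and matching coefficients of each power of x gives A0 = 5/12, so f_p = 5/12.

f = 5/12 + C1*exp(4*x) + C2*exp(3*x)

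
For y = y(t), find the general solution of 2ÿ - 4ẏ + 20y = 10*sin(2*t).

Divide through by 2: y'' - 2y' + 10y = 5*sin(2*t).
Characteristic equation r² - 2r + 10 = 0 has discriminant (-2)² - 4·(10) = -36 < 0, so r = 1 ± 3i.
Hence y_h = C1*cos(3*t)*exp(t) + C2*exp(t)*sin(3*t).
Try y_p = A*cos(2*t) + B*sin(2*t). Substituting and equating the coefficients of cos(2t) and sin(2t) gives A = 5/13, B = 15/26, so y_p = 5*cos(2*t)/13 + 15*sin(2*t)/26.

y = 5*cos(2*t)/13 + 15*sin(2*t)/26 + C1*cos(3*t)*exp(t) + C2*exp(t)*sin(3*t)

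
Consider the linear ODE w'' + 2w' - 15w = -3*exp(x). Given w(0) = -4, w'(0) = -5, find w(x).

w = -53*exp(3*x)/16 - 15*exp(-5*x)/16 + exp(x)/4

Characteristic equation r² + 2r - 15 = 0 factors as (r + 5)(r - 3) = 0, so r = -5, 3.
Hence w_h = C1*exp(-5*x) + C2*exp(3*x).
Try w_p = A*exp(x). Substituting into the equation and dividing by exp(x) gives A = 1/4, so w_p = exp(x)/4.
General solution: w = exp(x)/4 + C1*exp(-5*x) + C2*exp(3*x).
Apply the initial conditions: w(0) = 1/4 + C1 + C2 = -4 and w'(0) = 1/4 - 5*C1 + 3*C2 = -5. Solving gives C1 = -15/16, C2 = -53/16.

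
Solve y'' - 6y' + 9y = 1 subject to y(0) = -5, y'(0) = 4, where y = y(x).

Characteristic equation r² - 6r + 9 = 0 has discriminant (-6)² - 4·(9) = 0, so r = 3 is a repeated root.
Hence y_h = (C1 + C2*x)*exp(3*x).
For the particular solution try y_p = A0. Substituting and matching coefficients of each power of x gives A0 = 1/9, so y_p = 1/9.
General solution: y = 1/9 + C1*exp(3*x) + C2*x*exp(3*x).
Apply the initial conditions: y(0) = 1/9 + C1 = -5 and y'(0) = C2 + 3*C1 = 4. Solving gives C1 = -46/9, C2 = 58/3.

y = 1/9 - 46*exp(3*x)/9 + 58*x*exp(3*x)/3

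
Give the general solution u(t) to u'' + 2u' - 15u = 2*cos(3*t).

Characteristic equation r² + 2r - 15 = 0 factors as (r + 5)(r - 3) = 0, so r = -5, 3.
Hence u_h = C1*exp(-5*t) + C2*exp(3*t).
Try u_p = A*cos(3*t) + B*sin(3*t). Substituting and equating the coefficients of cos(3t) and sin(3t) gives A = -4/51, B = 1/51, so u_p = -4*cos(3*t)/51 + sin(3*t)/51.

u = -4*cos(3*t)/51 + sin(3*t)/51 + C1*exp(-5*t) + C2*exp(3*t)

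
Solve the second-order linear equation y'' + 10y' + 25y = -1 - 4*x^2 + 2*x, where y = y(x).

Characteristic equation r² + 10r + 25 = 0 has discriminant (10)² - 4·(25) = 0, so r = -5 is a repeated root.
Hence y_h = (C1 + C2*x)*exp(-5*x).
For the particular solution try y_p = A0 + A1*x + A2*x^2. Substituting and matching coefficients of each power of x gives A0 = -69/625, A1 = 26/125, A2 = -4/25, so y_p = -69/625 - 4*x^2/25 + 26*x/125.

y = -69/625 - 4*x**2/25 + 26*x/125 + C1*exp(-5*x) + C2*x*exp(-5*x)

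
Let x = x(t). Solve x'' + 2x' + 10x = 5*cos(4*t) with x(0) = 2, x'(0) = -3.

Characteristic equation r² + 2r + 10 = 0 has discriminant (2)² - 4·(10) = -36 < 0, so r = -1 ± 3i.
Hence x_h = C1*cos(3*t)*exp(-t) + C2*exp(-t)*sin(3*t).
Try x_p = A*cos(4*t) + B*sin(4*t). Substituting and equating the coefficients of cos(4t) and sin(4t) gives A = -3/10, B = 2/5, so x_p = -3*cos(4*t)/10 + 2*sin(4*t)/5.
General solution: x = -3*cos(4*t)/10 + 2*sin(4*t)/5 + C1*cos(3*t)*exp(-t) + C2*exp(-t)*sin(3*t).
Apply the initial conditions: x(0) = -3/10 + C1 = 2 and x'(0) = 8/5 - C1 + 3*C2 = -3. Solving gives C1 = 23/10, C2 = -23/30.

x = -3*cos(4*t)/10 + 2*sin(4*t)/5 - 23*exp(-t)*sin(3*t)/30 + 23*cos(3*t)*exp(-t)/10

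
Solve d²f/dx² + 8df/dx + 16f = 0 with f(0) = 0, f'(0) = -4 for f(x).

f = -4*x*exp(-4*x)

Characteristic equation r² + 8r + 16 = 0 has discriminant (8)² - 4·(16) = 0, so r = -4 is a repeated root.
Hence f_h = (C1 + C2*x)*exp(-4*x).
Apply the initial conditions: f(0) = C1 = 0 and f'(0) = C2 - 4*C1 = -4. Solving gives C1 = 0, C2 = -4.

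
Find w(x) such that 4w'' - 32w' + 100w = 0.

Divide through by 4: w'' - 8w' + 25w = 0.
Characteristic equation r² - 8r + 25 = 0 has discriminant (-8)² - 4·(25) = -36 < 0, so r = 4 ± 3i.
Hence w_h = C1*cos(3*x)*exp(4*x) + C2*exp(4*x)*sin(3*x).

w = C1*cos(3*x)*exp(4*x) + C2*exp(4*x)*sin(3*x)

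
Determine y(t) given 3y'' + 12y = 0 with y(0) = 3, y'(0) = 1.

Divide through by 3: y'' + 4y = 0.
Characteristic equation r² + 4 = 0 has discriminant (0)² - 4·(4) = -16 < 0, so r = ± 2i.
Hence y_h = C1*cos(2*t) + C2*sin(2*t).
Apply the initial conditions: y(0) = C1 = 3 and y'(0) = 2*C2 = 1. Solving gives C1 = 3, C2 = 1/2.

y = sin(2*t)/2 + 3*cos(2*t)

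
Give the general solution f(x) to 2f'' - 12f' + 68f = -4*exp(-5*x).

f = -2*exp(-5*x)/89 + C1*cos(5*x)*exp(3*x) + C2*exp(3*x)*sin(5*x)

Divide through by 2: f'' - 6f' + 34f = -2*exp(-5*x).
Characteristic equation r² - 6r + 34 = 0 has discriminant (-6)² - 4·(34) = -100 < 0, so r = 3 ± 5i.
Hence f_h = C1*cos(5*x)*exp(3*x) + C2*exp(3*x)*sin(5*x).
Try f_p = A*exp(-5*x). Substituting into the equation and dividing by exp(-5*x) gives A = -2/89, so f_p = -2*exp(-5*x)/89.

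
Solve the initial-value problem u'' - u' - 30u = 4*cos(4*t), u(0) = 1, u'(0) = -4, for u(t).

u = -46*cos(4*t)/533 - 4*sin(4*t)/533 + 19*exp(6*t)/143 + 430*exp(-5*t)/451

Characteristic equation r² - r - 30 = 0 factors as (r + 5)(r - 6) = 0, so r = -5, 6.
Hence u_h = C1*exp(-5*t) + C2*exp(6*t).
Try u_p = A*cos(4*t) + B*sin(4*t). Substituting and equating the coefficients of cos(4t) and sin(4t) gives A = -46/533, B = -4/533, so u_p = -46*cos(4*t)/533 - 4*sin(4*t)/533.
General solution: u = -46*cos(4*t)/533 - 4*sin(4*t)/533 + C1*exp(-5*t) + C2*exp(6*t).
Apply the initial conditions: u(0) = -46/533 + C1 + C2 = 1 and u'(0) = -16/533 - 5*C1 + 6*C2 = -4. Solving gives C1 = 430/451, C2 = 19/143.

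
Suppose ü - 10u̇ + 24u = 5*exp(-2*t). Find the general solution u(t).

u = 5*exp(-2*t)/48 + C1*exp(6*t) + C2*exp(4*t)

Characteristic equation r² - 10r + 24 = 0 factors as (r - 6)(r - 4) = 0, so r = 6, 4.
Hence u_h = C1*exp(6*t) + C2*exp(4*t).
Try u_p = A*exp(-2*t). Substituting into the equation and dividing by exp(-2*t) gives A = 5/48, so u_p = 5*exp(-2*t)/48.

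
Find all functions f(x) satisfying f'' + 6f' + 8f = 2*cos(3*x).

f = -2*cos(3*x)/325 + 36*sin(3*x)/325 + C1*exp(-2*x) + C2*exp(-4*x)

Characteristic equation r² + 6r + 8 = 0 factors as (r + 2)(r + 4) = 0, so r = -2, -4.
Hence f_h = C1*exp(-2*x) + C2*exp(-4*x).
Try f_p = A*cos(3*x) + B*sin(3*x). Substituting and equating the coefficients of cos(3x) and sin(3x) gives A = -2/325, B = 36/325, so f_p = -2*cos(3*x)/325 + 36*sin(3*x)/325.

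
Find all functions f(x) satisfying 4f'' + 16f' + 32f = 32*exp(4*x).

f = exp(4*x)/5 + C1*cos(2*x)*exp(-2*x) + C2*exp(-2*x)*sin(2*x)

Divide through by 4: f'' + 4f' + 8f = 8*exp(4*x).
Characteristic equation r² + 4r + 8 = 0 has discriminant (4)² - 4·(8) = -16 < 0, so r = -2 ± 2i.
Hence f_h = C1*cos(2*x)*exp(-2*x) + C2*exp(-2*x)*sin(2*x).
Try f_p = A*exp(4*x). Substituting into the equation and dividing by exp(4*x) gives A = 1/5, so f_p = exp(4*x)/5.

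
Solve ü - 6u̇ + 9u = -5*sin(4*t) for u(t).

Characteristic equation r² - 6r + 9 = 0 has discriminant (-6)² - 4·(9) = 0, so r = 3 is a repeated root.
Hence u_h = (C1 + C2*t)*exp(3*t).
Try u_p = A*cos(4*t) + B*sin(4*t). Substituting and equating the coefficients of cos(4t) and sin(4t) gives A = -24/125, B = 7/125, so u_p = -24*cos(4*t)/125 + 7*sin(4*t)/125.

u = -24*cos(4*t)/125 + 7*sin(4*t)/125 + C1*exp(3*t) + C2*t*exp(3*t)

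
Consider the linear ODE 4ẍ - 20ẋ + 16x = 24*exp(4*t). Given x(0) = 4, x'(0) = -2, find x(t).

x = -8*exp(4*t)/3 + 20*exp(t)/3 + 2*t*exp(4*t)

Divide through by 4: x'' - 5x' + 4x = 6*exp(4*t).
Characteristic equation r² - 5r + 4 = 0 factors as (r - 1)(r - 4) = 0, so r = 1, 4.
Hence x_h = C1*exp(t) + C2*exp(4*t).
Since exp(4*t) solves the homogeneous equation (r = 4 is a root of multiplicity 1), multiply the trial by t. Try x_p = A*t*exp(4*t). Substituting into the equation and dividing by exp(4*t) gives A = 2, so x_p = 2*t*exp(4*t).
General solution: x = C1*exp(t) + C2*exp(4*t) + 2*t*exp(4*t).
Apply the initial conditions: x(0) = C1 + C2 = 4 and x'(0) = 2 + C1 + 4*C2 = -2. Solving gives C1 = 20/3, C2 = -8/3.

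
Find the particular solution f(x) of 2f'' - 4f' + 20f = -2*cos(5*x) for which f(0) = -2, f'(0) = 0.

Divide through by 2: f'' - 2f' + 10f = -cos(5*x).
Characteristic equation r² - 2r + 10 = 0 has discriminant (-2)² - 4·(10) = -36 < 0, so r = 1 ± 3i.
Hence f_h = C1*cos(3*x)*exp(x) + C2*exp(x)*sin(3*x).
Try f_p = A*cos(5*x) + B*sin(5*x). Substituting and equating the coefficients of cos(5x) and sin(5x) gives A = 3/65, B = 2/65, so f_p = 2*sin(5*x)/65 + 3*cos(5*x)/65.
General solution: f = 2*sin(5*x)/65 + 3*cos(5*x)/65 + C1*cos(3*x)*exp(x) + C2*exp(x)*sin(3*x).
Apply the initial conditions: f(0) = 3/65 + C1 = -2 and f'(0) = 2/13 + C1 + 3*C2 = 0. Solving gives C1 = -133/65, C2 = 41/65.

f = 2*sin(5*x)/65 + 3*cos(5*x)/65 - 133*cos(3*x)*exp(x)/65 + 41*exp(x)*sin(3*x)/65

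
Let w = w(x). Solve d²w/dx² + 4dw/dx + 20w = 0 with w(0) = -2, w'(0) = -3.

w = -2*cos(4*x)*exp(-2*x) - 7*exp(-2*x)*sin(4*x)/4

Characteristic equation r² + 4r + 20 = 0 has discriminant (4)² - 4·(20) = -64 < 0, so r = -2 ± 4i.
Hence w_h = C1*cos(4*x)*exp(-2*x) + C2*exp(-2*x)*sin(4*x).
Apply the initial conditions: w(0) = C1 = -2 and w'(0) = -2*C1 + 4*C2 = -3. Solving gives C1 = -2, C2 = -7/4.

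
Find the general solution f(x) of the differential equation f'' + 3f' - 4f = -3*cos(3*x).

f = -27*sin(3*x)/250 + 39*cos(3*x)/250 + C1*exp(-4*x) + C2*exp(x)

Characteristic equation r² + 3r - 4 = 0 factors as (r + 4)(r - 1) = 0, so r = -4, 1.
Hence f_h = C1*exp(-4*x) + C2*exp(x).
Try f_p = A*cos(3*x) + B*sin(3*x). Substituting and equating the coefficients of cos(3x) and sin(3x) gives A = 39/250, B = -27/250, so f_p = -27*sin(3*x)/250 + 39*cos(3*x)/250.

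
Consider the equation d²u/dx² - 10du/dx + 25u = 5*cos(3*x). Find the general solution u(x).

u = -75*sin(3*x)/578 + 20*cos(3*x)/289 + C1*exp(5*x) + C2*x*exp(5*x)

Characteristic equation r² - 10r + 25 = 0 has discriminant (-10)² - 4·(25) = 0, so r = 5 is a repeated root.
Hence u_h = (C1 + C2*x)*exp(5*x).
Try u_p = A*cos(3*x) + B*sin(3*x). Substituting and equating the coefficients of cos(3x) and sin(3x) gives A = 20/289, B = -75/578, so u_p = -75*sin(3*x)/578 + 20*cos(3*x)/289.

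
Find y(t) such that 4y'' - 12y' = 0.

y = C2 + C1*exp(3*t)

Divide through by 4: y'' - 3y' = 0.
Characteristic equation r² - 3r = 0 factors as (r - 3)r = 0, so r = 3, 0.
Hence y_h = C1*exp(3*t) + C2.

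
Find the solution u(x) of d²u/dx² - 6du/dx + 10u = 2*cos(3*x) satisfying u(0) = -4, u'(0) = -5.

u = -36*sin(3*x)/325 + 2*cos(3*x)/325 - 1302*cos(x)*exp(3*x)/325 + 2389*exp(3*x)*sin(x)/325

Characteristic equation r² - 6r + 10 = 0 has discriminant (-6)² - 4·(10) = -4 < 0, so r = 3 ± i.
Hence u_h = C1*cos(x)*exp(3*x) + C2*exp(3*x)*sin(x).
Try u_p = A*cos(3*x) + B*sin(3*x). Substituting and equating the coefficients of cos(3x) and sin(3x) gives A = 2/325, B = -36/325, so u_p = -36*sin(3*x)/325 + 2*cos(3*x)/325.
General solution: u = -36*sin(3*x)/325 + 2*cos(3*x)/325 + C1*cos(x)*exp(3*x) + C2*exp(3*x)*sin(x).
Apply the initial conditions: u(0) = 2/325 + C1 = -4 and u'(0) = -108/325 + C2 + 3*C1 = -5. Solving gives C1 = -1302/325, C2 = 2389/325.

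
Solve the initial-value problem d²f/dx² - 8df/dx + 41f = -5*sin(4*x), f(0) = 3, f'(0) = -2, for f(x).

f = -160*cos(4*x)/1649 - 125*sin(4*x)/1649 - 23226*exp(4*x)*sin(5*x)/8245 + 5107*cos(5*x)*exp(4*x)/1649

Characteristic equation r² - 8r + 41 = 0 has discriminant (-8)² - 4·(41) = -100 < 0, so r = 4 ± 5i.
Hence f_h = C1*cos(5*x)*exp(4*x) + C2*exp(4*x)*sin(5*x).
Try f_p = A*cos(4*x) + B*sin(4*x). Substituting and equating the coefficients of cos(4x) and sin(4x) gives A = -160/1649, B = -125/1649, so f_p = -160*cos(4*x)/1649 - 125*sin(4*x)/1649.
General solution: f = -160*cos(4*x)/1649 - 125*sin(4*x)/1649 + C1*cos(5*x)*exp(4*x) + C2*exp(4*x)*sin(5*x).
Apply the initial conditions: f(0) = -160/1649 + C1 = 3 and f'(0) = -500/1649 + 4*C1 + 5*C2 = -2. Solving gives C1 = 5107/1649, C2 = -23226/8245.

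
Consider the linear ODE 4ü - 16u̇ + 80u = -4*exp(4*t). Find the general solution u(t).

Divide through by 4: u'' - 4u' + 20u = -exp(4*t).
Characteristic equation r² - 4r + 20 = 0 has discriminant (-4)² - 4·(20) = -64 < 0, so r = 2 ± 4i.
Hence u_h = C1*cos(4*t)*exp(2*t) + C2*exp(2*t)*sin(4*t).
Try u_p = A*exp(4*t). Substituting into the equation and dividing by exp(4*t) gives A = -1/20, so u_p = -exp(4*t)/20.

u = -exp(4*t)/20 + C1*cos(4*t)*exp(2*t) + C2*exp(2*t)*sin(4*t)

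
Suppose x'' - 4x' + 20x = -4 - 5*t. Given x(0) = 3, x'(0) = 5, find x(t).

Characteristic equation r² - 4r + 20 = 0 has discriminant (-4)² - 4·(20) = -64 < 0, so r = 2 ± 4i.
Hence x_h = C1*cos(4*t)*exp(2*t) + C2*exp(2*t)*sin(4*t).
For the particular solution try x_p = A0 + A1*t. Substituting and matching coefficients of each power of t gives A0 = -1/4, A1 = -1/4, so x_p = -1/4 - t/4.
General solution: x = -1/4 - t/4 + C1*cos(4*t)*exp(2*t) + C2*exp(2*t)*sin(4*t).
Apply the initial conditions: x(0) = -1/4 + C1 = 3 and x'(0) = -1/4 + 2*C1 + 4*C2 = 5. Solving gives C1 = 13/4, C2 = -5/16.

x = -1/4 - t/4 - 5*exp(2*t)*sin(4*t)/16 + 13*cos(4*t)*exp(2*t)/4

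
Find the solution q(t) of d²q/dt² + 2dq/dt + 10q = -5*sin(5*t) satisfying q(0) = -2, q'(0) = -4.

q = 2*cos(5*t)/13 + 3*sin(5*t)/13 - 95*exp(-t)*sin(3*t)/39 - 28*cos(3*t)*exp(-t)/13

Characteristic equation r² + 2r + 10 = 0 has discriminant (2)² - 4·(10) = -36 < 0, so r = -1 ± 3i.
Hence q_h = C1*cos(3*t)*exp(-t) + C2*exp(-t)*sin(3*t).
Try q_p = A*cos(5*t) + B*sin(5*t). Substituting and equating the coefficients of cos(5t) and sin(5t) gives A = 2/13, B = 3/13, so q_p = 2*cos(5*t)/13 + 3*sin(5*t)/13.
General solution: q = 2*cos(5*t)/13 + 3*sin(5*t)/13 + C1*cos(3*t)*exp(-t) + C2*exp(-t)*sin(3*t).
Apply the initial conditions: q(0) = 2/13 + C1 = -2 and q'(0) = 15/13 - C1 + 3*C2 = -4. Solving gives C1 = -28/13, C2 = -95/39.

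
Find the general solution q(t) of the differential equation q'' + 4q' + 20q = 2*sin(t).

Characteristic equation r² + 4r + 20 = 0 has discriminant (4)² - 4·(20) = -64 < 0, so r = -2 ± 4i.
Hence q_h = C1*cos(4*t)*exp(-2*t) + C2*exp(-2*t)*sin(4*t).
Try q_p = A*cos(t) + B*sin(t). Substituting and equating the coefficients of cos(t) and sin(t) gives A = -8/377, B = 38/377, so q_p = -8*cos(t)/377 + 38*sin(t)/377.

q = -8*cos(t)/377 + 38*sin(t)/377 + C1*cos(4*t)*exp(-2*t) + C2*exp(-2*t)*sin(4*t)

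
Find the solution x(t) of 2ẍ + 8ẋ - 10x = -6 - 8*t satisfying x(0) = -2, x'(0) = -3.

Divide through by 2: x'' + 4x' - 5x = -3 - 4*t.
Characteristic equation r² + 4r - 5 = 0 factors as (r + 5)(r - 1) = 0, so r = -5, 1.
Hence x_h = C1*exp(-5*t) + C2*exp(t).
For the particular solution try x_p = A0 + A1*t. Substituting and matching coefficients of each power of t gives A0 = 31/25, A1 = 4/5, so x_p = 31/25 + 4*t/5.
General solution: x = 31/25 + 4*t/5 + C1*exp(-5*t) + C2*exp(t).
Apply the initial conditions: x(0) = 31/25 + C1 + C2 = -2 and x'(0) = 4/5 + C2 - 5*C1 = -3. Solving gives C1 = 7/75, C2 = -10/3.

x = 31/25 - 10*exp(t)/3 + 4*t/5 + 7*exp(-5*t)/75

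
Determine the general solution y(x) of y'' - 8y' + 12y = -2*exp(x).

y = -2*exp(x)/5 + C1*exp(6*x) + C2*exp(2*x)

Characteristic equation r² - 8r + 12 = 0 factors as (r - 6)(r - 2) = 0, so r = 6, 2.
Hence y_h = C1*exp(6*x) + C2*exp(2*x).
Try y_p = A*exp(x). Substituting into the equation and dividing by exp(x) gives A = -2/5, so y_p = -2*exp(x)/5.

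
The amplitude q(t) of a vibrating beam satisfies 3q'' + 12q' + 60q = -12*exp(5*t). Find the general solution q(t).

q = -4*exp(5*t)/65 + C1*cos(4*t)*exp(-2*t) + C2*exp(-2*t)*sin(4*t)

Divide through by 3: q'' + 4q' + 20q = -4*exp(5*t).
Characteristic equation r² + 4r + 20 = 0 has discriminant (4)² - 4·(20) = -64 < 0, so r = -2 ± 4i.
Hence q_h = C1*cos(4*t)*exp(-2*t) + C2*exp(-2*t)*sin(4*t).
Try q_p = A*exp(5*t). Substituting into the equation and dividing by exp(5*t) gives A = -4/65, so q_p = -4*exp(5*t)/65.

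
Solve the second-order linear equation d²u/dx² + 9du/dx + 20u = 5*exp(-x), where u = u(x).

u = 5*exp(-x)/12 + C1*exp(-4*x) + C2*exp(-5*x)

Characteristic equation r² + 9r + 20 = 0 factors as (r + 4)(r + 5) = 0, so r = -4, -5.
Hence u_h = C1*exp(-4*x) + C2*exp(-5*x).
Try u_p = A*exp(-x). Substituting into the equation and dividing by exp(-x) gives A = 5/12, so u_p = 5*exp(-x)/12.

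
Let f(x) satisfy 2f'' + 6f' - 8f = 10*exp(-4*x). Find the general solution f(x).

Divide through by 2: f'' + 3f' - 4f = 5*exp(-4*x).
Characteristic equation r² + 3r - 4 = 0 factors as (r - 1)(r + 4) = 0, so r = 1, -4.
Hence f_h = C1*exp(x) + C2*exp(-4*x).
Since exp(-4*x) solves the homogeneous equation (r = -4 is a root of multiplicity 1), multiply the trial by x. Try f_p = A*x*exp(-4*x). Substituting into the equation and dividing by exp(-4*x) gives A = -1, so f_p = -x*exp(-4*x).

f = C1*exp(x) + C2*exp(-4*x) - x*exp(-4*x)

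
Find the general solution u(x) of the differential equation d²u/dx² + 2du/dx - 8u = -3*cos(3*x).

Characteristic equation r² + 2r - 8 = 0 factors as (r + 4)(r - 2) = 0, so r = -4, 2.
Hence u_h = C1*exp(-4*x) + C2*exp(2*x).
Try u_p = A*cos(3*x) + B*sin(3*x). Substituting and equating the coefficients of cos(3x) and sin(3x) gives A = 51/325, B = -18/325, so u_p = -18*sin(3*x)/325 + 51*cos(3*x)/325.

u = -18*sin(3*x)/325 + 51*cos(3*x)/325 + C1*exp(-4*x) + C2*exp(2*x)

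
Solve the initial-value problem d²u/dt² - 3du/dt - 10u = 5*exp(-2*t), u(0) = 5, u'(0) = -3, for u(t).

Characteristic equation r² - 3r - 10 = 0 factors as (r + 2)(r - 5) = 0, so r = -2, 5.
Hence u_h = C1*exp(-2*t) + C2*exp(5*t).
Since exp(-2*t) solves the homogeneous equation (r = -2 is a root of multiplicity 1), multiply the trial by t. Try u_p = A*t*exp(-2*t). Substituting into the equation and dividing by exp(-2*t) gives A = -5/7, so u_p = -5*t*exp(-2*t)/7.
General solution: u = C1*exp(-2*t) + C2*exp(5*t) - 5*t*exp(-2*t)/7.
Apply the initial conditions: u(0) = C1 + C2 = 5 and u'(0) = -5/7 - 2*C1 + 5*C2 = -3. Solving gives C1 = 191/49, C2 = 54/49.

u = 54*exp(5*t)/49 + 191*exp(-2*t)/49 - 5*t*exp(-2*t)/7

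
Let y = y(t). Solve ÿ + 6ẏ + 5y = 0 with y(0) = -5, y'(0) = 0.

y = -25*exp(-t)/4 + 5*exp(-5*t)/4

Characteristic equation r² + 6r + 5 = 0 factors as (r + 5)(r + 1) = 0, so r = -5, -1.
Hence y_h = C1*exp(-5*t) + C2*exp(-t).
Apply the initial conditions: y(0) = C1 + C2 = -5 and y'(0) = -C2 - 5*C1 = 0. Solving gives C1 = 5/4, C2 = -25/4.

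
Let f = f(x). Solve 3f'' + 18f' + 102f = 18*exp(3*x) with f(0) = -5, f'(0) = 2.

Divide through by 3: f'' + 6f' + 34f = 6*exp(3*x).
Characteristic equation r² + 6r + 34 = 0 has discriminant (6)² - 4·(34) = -100 < 0, so r = -3 ± 5i.
Hence f_h = C1*cos(5*x)*exp(-3*x) + C2*exp(-3*x)*sin(5*x).
Try f_p = A*exp(3*x). Substituting into the equation and dividing by exp(3*x) gives A = 6/61, so f_p = 6*exp(3*x)/61.
General solution: f = 6*exp(3*x)/61 + C1*cos(5*x)*exp(-3*x) + C2*exp(-3*x)*sin(5*x).
Apply the initial conditions: f(0) = 6/61 + C1 = -5 and f'(0) = 18/61 - 3*C1 + 5*C2 = 2. Solving gives C1 = -311/61, C2 = -829/305.

f = 6*exp(3*x)/61 - 829*exp(-3*x)*sin(5*x)/305 - 311*cos(5*x)*exp(-3*x)/61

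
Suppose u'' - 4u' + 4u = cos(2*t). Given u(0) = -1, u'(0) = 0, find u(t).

Characteristic equation r² - 4r + 4 = 0 has discriminant (-4)² - 4·(4) = 0, so r = 2 is a repeated root.
Hence u_h = (C1 + C2*t)*exp(2*t).
Try u_p = A*cos(2*t) + B*sin(2*t). Substituting and equating the coefficients of cos(2t) and sin(2t) gives A = 0, B = -1/8, so u_p = -sin(2*t)/8.
General solution: u = -sin(2*t)/8 + C1*exp(2*t) + C2*t*exp(2*t).
Apply the initial conditions: u(0) = C1 = -1 and u'(0) = -1/4 + C2 + 2*C1 = 0. Solving gives C1 = -1, C2 = 9/4.

u = -exp(2*t) - sin(2*t)/8 + 9*t*exp(2*t)/4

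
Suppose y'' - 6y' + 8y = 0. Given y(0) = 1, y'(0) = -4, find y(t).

y = -3*exp(4*t) + 4*exp(2*t)

Characteristic equation r² - 6r + 8 = 0 factors as (r - 2)(r - 4) = 0, so r = 2, 4.
Hence y_h = C1*exp(2*t) + C2*exp(4*t).
Apply the initial conditions: y(0) = C1 + C2 = 1 and y'(0) = 2*C1 + 4*C2 = -4. Solving gives C1 = 4, C2 = -3.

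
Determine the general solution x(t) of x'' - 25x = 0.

Characteristic equation r² - 25 = 0 factors as (r - 5)(r + 5) = 0, so r = 5, -5.
Hence x_h = C1*exp(5*t) + C2*exp(-5*t).

x = C1*exp(5*t) + C2*exp(-5*t)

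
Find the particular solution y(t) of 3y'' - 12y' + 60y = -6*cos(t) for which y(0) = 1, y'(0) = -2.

Divide through by 3: y'' - 4y' + 20y = -2*cos(t).
Characteristic equation r² - 4r + 20 = 0 has discriminant (-4)² - 4·(20) = -64 < 0, so r = 2 ± 4i.
Hence y_h = C1*cos(4*t)*exp(2*t) + C2*exp(2*t)*sin(4*t).
Try y_p = A*cos(t) + B*sin(t). Substituting and equating the coefficients of cos(t) and sin(t) gives A = -38/377, B = 8/377, so y_p = -38*cos(t)/377 + 8*sin(t)/377.
General solution: y = -38*cos(t)/377 + 8*sin(t)/377 + C1*cos(4*t)*exp(2*t) + C2*exp(2*t)*sin(4*t).
Apply the initial conditions: y(0) = -38/377 + C1 = 1 and y'(0) = 8/377 + 2*C1 + 4*C2 = -2. Solving gives C1 = 415/377, C2 = -398/377.

y = -38*cos(t)/377 + 8*sin(t)/377 - 398*exp(2*t)*sin(4*t)/377 + 415*cos(4*t)*exp(2*t)/377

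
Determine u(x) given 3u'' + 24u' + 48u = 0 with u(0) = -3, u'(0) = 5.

Divide through by 3: u'' + 8u' + 16u = 0.
Characteristic equation r² + 8r + 16 = 0 has discriminant (8)² - 4·(16) = 0, so r = -4 is a repeated root.
Hence u_h = (C1 + C2*x)*exp(-4*x).
Apply the initial conditions: u(0) = C1 = -3 and u'(0) = C2 - 4*C1 = 5. Solving gives C1 = -3, C2 = -7.

u = -3*exp(-4*x) - 7*x*exp(-4*x)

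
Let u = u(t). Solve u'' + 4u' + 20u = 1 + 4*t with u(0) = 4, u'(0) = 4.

Characteristic equation r² + 4r + 20 = 0 has discriminant (4)² - 4·(20) = -64 < 0, so r = -2 ± 4i.
Hence u_h = C1*cos(4*t)*exp(-2*t) + C2*exp(-2*t)*sin(4*t).
For the particular solution try u_p = A0 + A1*t. Substituting and matching coefficients of each power of t gives A0 = 1/100, A1 = 1/5, so u_p = 1/100 + t/5.
General solution: u = 1/100 + t/5 + C1*cos(4*t)*exp(-2*t) + C2*exp(-2*t)*sin(4*t).
Apply the initial conditions: u(0) = 1/100 + C1 = 4 and u'(0) = 1/5 - 2*C1 + 4*C2 = 4. Solving gives C1 = 399/100, C2 = 589/200.

u = 1/100 + t/5 + 399*cos(4*t)*exp(-2*t)/100 + 589*exp(-2*t)*sin(4*t)/200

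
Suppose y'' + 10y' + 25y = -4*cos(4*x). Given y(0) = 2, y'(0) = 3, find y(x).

Characteristic equation r² + 10r + 25 = 0 has discriminant (10)² - 4·(25) = 0, so r = -5 is a repeated root.
Hence y_h = (C1 + C2*x)*exp(-5*x).
Try y_p = A*cos(4*x) + B*sin(4*x). Substituting and equating the coefficients of cos(4x) and sin(4x) gives A = -36/1681, B = -160/1681, so y_p = -160*sin(4*x)/1681 - 36*cos(4*x)/1681.
General solution: y = -160*sin(4*x)/1681 - 36*cos(4*x)/1681 + C1*exp(-5*x) + C2*x*exp(-5*x).
Apply the initial conditions: y(0) = -36/1681 + C1 = 2 and y'(0) = -640/1681 + C2 - 5*C1 = 3. Solving gives C1 = 3398/1681, C2 = 553/41.

y = -160*sin(4*x)/1681 - 36*cos(4*x)/1681 + 3398*exp(-5*x)/1681 + 553*x*exp(-5*x)/41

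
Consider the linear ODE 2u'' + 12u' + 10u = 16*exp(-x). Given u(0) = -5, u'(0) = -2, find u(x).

Divide through by 2: u'' + 6u' + 5u = 8*exp(-x).
Characteristic equation r² + 6r + 5 = 0 factors as (r + 5)(r + 1) = 0, so r = -5, -1.
Hence u_h = C1*exp(-5*x) + C2*exp(-x).
Since exp(-x) solves the homogeneous equation (r = -1 is a root of multiplicity 1), multiply the trial by x. Try u_p = A*x*exp(-x). Substituting into the equation and dividing by exp(-x) gives A = 2, so u_p = 2*x*exp(-x).
General solution: u = C1*exp(-5*x) + C2*exp(-x) + 2*x*exp(-x).
Apply the initial conditions: u(0) = C1 + C2 = -5 and u'(0) = 2 - C2 - 5*C1 = -2. Solving gives C1 = 9/4, C2 = -29/4.

u = -29*exp(-x)/4 + 9*exp(-5*x)/4 + 2*x*exp(-x)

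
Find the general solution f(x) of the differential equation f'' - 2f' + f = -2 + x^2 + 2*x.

f = 8 + x**2 + 6*x + C1*exp(x) + C2*x*exp(x)

Characteristic equation r² - 2r + 1 = 0 has discriminant (-2)² - 4·(1) = 0, so r = 1 is a repeated root.
Hence f_h = (C1 + C2*x)*exp(x).
For the particular solution try f_p = A0 + A1*x + A2*x^2. Substituting and matching coefficients of each power of x gives A0 = 8, A1 = 6, A2 = 1, so f_p = 8 + x^2 + 6*x.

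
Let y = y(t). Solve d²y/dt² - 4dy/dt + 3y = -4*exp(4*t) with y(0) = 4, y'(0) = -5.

Characteristic equation r² - 4r + 3 = 0 factors as (r - 1)(r - 3) = 0, so r = 1, 3.
Hence y_h = C1*exp(t) + C2*exp(3*t).
Try y_p = A*exp(4*t). Substituting into the equation and dividing by exp(4*t) gives A = -4/3, so y_p = -4*exp(4*t)/3.
General solution: y = -4*exp(4*t)/3 + C1*exp(t) + C2*exp(3*t).
Apply the initial conditions: y(0) = -4/3 + C1 + C2 = 4 and y'(0) = -16/3 + C1 + 3*C2 = -5. Solving gives C1 = 47/6, C2 = -5/2.

y = -5*exp(3*t)/2 - 4*exp(4*t)/3 + 47*exp(t)/6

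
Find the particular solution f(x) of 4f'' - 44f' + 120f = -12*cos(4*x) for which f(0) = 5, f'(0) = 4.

Divide through by 4: f'' - 11f' + 30f = -3*cos(4*x).
Characteristic equation r² - 11r + 30 = 0 factors as (r - 5)(r - 6) = 0, so r = 5, 6.
Hence f_h = C1*exp(5*x) + C2*exp(6*x).
Try f_p = A*cos(4*x) + B*sin(4*x). Substituting and equating the coefficients of cos(4x) and sin(4x) gives A = -21/1066, B = 33/533, so f_p = -21*cos(4*x)/1066 + 33*sin(4*x)/533.
General solution: f = -21*cos(4*x)/1066 + 33*sin(4*x)/533 + C1*exp(5*x) + C2*exp(6*x).
Apply the initial conditions: f(0) = -21/1066 + C1 + C2 = 5 and f'(0) = 132/533 + 5*C1 + 6*C2 = 4. Solving gives C1 = 1081/41, C2 = -555/26.

f = -555*exp(6*x)/26 - 21*cos(4*x)/1066 + 33*sin(4*x)/533 + 1081*exp(5*x)/41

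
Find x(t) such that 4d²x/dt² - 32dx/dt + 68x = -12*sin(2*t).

x = -48*cos(2*t)/425 - 39*sin(2*t)/425 + C1*cos(t)*exp(4*t) + C2*exp(4*t)*sin(t)

Divide through by 4: x'' - 8x' + 17x = -3*sin(2*t).
Characteristic equation r² - 8r + 17 = 0 has discriminant (-8)² - 4·(17) = -4 < 0, so r = 4 ± i.
Hence x_h = C1*cos(t)*exp(4*t) + C2*exp(4*t)*sin(t).
Try x_p = A*cos(2*t) + B*sin(2*t). Substituting and equating the coefficients of cos(2t) and sin(2t) gives A = -48/425, B = -39/425, so x_p = -48*cos(2*t)/425 - 39*sin(2*t)/425.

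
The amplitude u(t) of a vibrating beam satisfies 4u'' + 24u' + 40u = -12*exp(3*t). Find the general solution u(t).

Divide through by 4: u'' + 6u' + 10u = -3*exp(3*t).
Characteristic equation r² + 6r + 10 = 0 has discriminant (6)² - 4·(10) = -4 < 0, so r = -3 ± i.
Hence u_h = C1*cos(t)*exp(-3*t) + C2*exp(-3*t)*sin(t).
Try u_p = A*exp(3*t). Substituting into the equation and dividing by exp(3*t) gives A = -3/37, so u_p = -3*exp(3*t)/37.

u = -3*exp(3*t)/37 + C1*cos(t)*exp(-3*t) + C2*exp(-3*t)*sin(t)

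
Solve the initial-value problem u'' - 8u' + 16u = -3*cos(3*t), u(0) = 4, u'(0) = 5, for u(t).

Characteristic equation r² - 8r + 16 = 0 has discriminant (-8)² - 4·(16) = 0, so r = 4 is a repeated root.
Hence u_h = (C1 + C2*t)*exp(4*t).
Try u_p = A*cos(3*t) + B*sin(3*t). Substituting and equating the coefficients of cos(3t) and sin(3t) gives A = -21/625, B = 72/625, so u_p = -21*cos(3*t)/625 + 72*sin(3*t)/625.
General solution: u = -21*cos(3*t)/625 + 72*sin(3*t)/625 + C1*exp(4*t) + C2*t*exp(4*t).
Apply the initial conditions: u(0) = -21/625 + C1 = 4 and u'(0) = 216/625 + C2 + 4*C1 = 5. Solving gives C1 = 2521/625, C2 = -287/25.

u = -21*cos(3*t)/625 + 72*sin(3*t)/625 + 2521*exp(4*t)/625 - 287*t*exp(4*t)/25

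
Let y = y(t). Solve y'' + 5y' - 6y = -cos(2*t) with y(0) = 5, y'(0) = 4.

Characteristic equation r² + 5r - 6 = 0 factors as (r - 1)(r + 6) = 0, so r = 1, -6.
Hence y_h = C1*exp(t) + C2*exp(-6*t).
Try y_p = A*cos(2*t) + B*sin(2*t). Substituting and equating the coefficients of cos(2t) and sin(2t) gives A = 1/20, B = -1/20, so y_p = -sin(2*t)/20 + cos(2*t)/20.
General solution: y = -sin(2*t)/20 + cos(2*t)/20 + C1*exp(t) + C2*exp(-6*t).
Apply the initial conditions: y(0) = 1/20 + C1 + C2 = 5 and y'(0) = -1/10 + C1 - 6*C2 = 4. Solving gives C1 = 169/35, C2 = 17/140.

y = -sin(2*t)/20 + cos(2*t)/20 + 17*exp(-6*t)/140 + 169*exp(t)/35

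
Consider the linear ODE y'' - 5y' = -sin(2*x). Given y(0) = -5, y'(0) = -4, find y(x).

Characteristic equation r² - 5r = 0 factors as (r - 5)r = 0, so r = 5, 0.
Hence y_h = C1*exp(5*x) + C2.
Try y_p = A*cos(2*x) + B*sin(2*x). Substituting and equating the coefficients of cos(2x) and sin(2x) gives A = -5/58, B = 1/29, so y_p = -5*cos(2*x)/58 + sin(2*x)/29.
General solution: y = C2 - 5*cos(2*x)/58 + sin(2*x)/29 + C1*exp(5*x).
Apply the initial conditions: y(0) = -5/58 + C1 + C2 = -5 and y'(0) = 2/29 + 5*C1 = -4. Solving gives C1 = -118/145, C2 = -41/10.

y = -41/10 - 118*exp(5*x)/145 - 5*cos(2*x)/58 + sin(2*x)/29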